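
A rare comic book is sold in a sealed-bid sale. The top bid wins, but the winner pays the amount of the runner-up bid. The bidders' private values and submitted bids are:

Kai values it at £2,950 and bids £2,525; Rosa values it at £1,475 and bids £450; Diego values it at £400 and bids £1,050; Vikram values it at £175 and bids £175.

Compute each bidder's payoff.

Ranking the bids: Kai £2,525; Diego £1,050; Rosa £450; Vikram £175.
Kai has the top bid and wins; the price is the second-highest bid, £1,050.
Kai's payoff = £2,950 − £1,050 = £1,900. All other bidders lose, so their payoff is 0.

Payoffs: Kai £1,900, Rosa £0, Diego £0, Vikram £0.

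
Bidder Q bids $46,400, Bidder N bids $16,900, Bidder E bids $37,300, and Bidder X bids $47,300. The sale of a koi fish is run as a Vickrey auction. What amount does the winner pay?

Bids in descending order: Bidder X $47,300 > Bidder Q $46,400 > Bidder E $37,300 > Bidder N $16,900.
Bidder X has the highest bid, so Bidder X wins.
The second-highest bid is $46,400, so that is what Bidder X pays.

The winner pays $46,400.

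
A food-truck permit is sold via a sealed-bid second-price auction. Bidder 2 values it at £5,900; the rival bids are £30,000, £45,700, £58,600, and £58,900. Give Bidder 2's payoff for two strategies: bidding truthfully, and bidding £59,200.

The highest competing bid is £58,900.
Bidding truthfully at £5,900: the top bid is £58,900 (a rival), so Bidder 2 loses. Payoff = £0.
Bidding £59,200: Bidder 2 has the top bid, wins, and pays the second-highest bid £58,900. Payoff = £5,900 − £58,900 = -£53,000.

(a) £0  (b) -£53,000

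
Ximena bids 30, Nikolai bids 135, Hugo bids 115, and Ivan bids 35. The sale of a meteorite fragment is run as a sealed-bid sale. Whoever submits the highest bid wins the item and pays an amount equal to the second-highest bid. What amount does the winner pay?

115

Bids in descending order: Nikolai 135; Hugo 115; Ivan 35; Ximena 30.
Nikolai has the highest bid, so Nikolai wins.
The second-highest bid is 115, so that is what Nikolai pays.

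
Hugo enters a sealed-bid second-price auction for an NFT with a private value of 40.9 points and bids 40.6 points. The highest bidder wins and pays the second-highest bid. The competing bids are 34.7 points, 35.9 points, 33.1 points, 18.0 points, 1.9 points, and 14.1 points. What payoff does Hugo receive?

Highest competing bid: 35.9 points.
Hugo's bid 40.6 points is the highest overall, so Hugo wins and pays the second-highest bid, 35.9 points.
Payoff = value − price = 40.9 points − 35.9 points = 5.0 points.

Hugo's payoff: 5.0 points.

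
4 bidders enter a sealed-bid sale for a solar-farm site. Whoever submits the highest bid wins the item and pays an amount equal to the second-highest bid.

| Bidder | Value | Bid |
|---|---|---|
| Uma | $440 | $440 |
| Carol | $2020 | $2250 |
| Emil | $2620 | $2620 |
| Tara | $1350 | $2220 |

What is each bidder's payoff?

Uma $0, Carol $0, Emil $370, Tara $0.

Ordered from highest: Emil $2620, then Carol $2250, then Tara $2220, then Uma $440.
Emil has the top bid and wins; the price is the second-highest bid, $2250.
Emil's payoff = $2620 − $2250 = $370. All other bidders lose, so their payoff is 0.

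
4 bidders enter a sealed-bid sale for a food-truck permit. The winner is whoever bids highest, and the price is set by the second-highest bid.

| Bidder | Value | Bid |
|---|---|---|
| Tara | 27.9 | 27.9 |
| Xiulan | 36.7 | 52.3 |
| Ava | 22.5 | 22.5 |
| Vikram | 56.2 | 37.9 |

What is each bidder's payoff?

Ranking the bids: Xiulan 52.3; Vikram 37.9; Tara 27.9; Ava 22.5.
Xiulan has the top bid and wins; the price is the second-highest bid, 37.9.
Xiulan's payoff = 36.7 − 37.9 = -1.2. All other bidders lose, so their payoff is 0.

Tara 0.0, Xiulan -1.2, Ava 0.0, Vikram 0.0.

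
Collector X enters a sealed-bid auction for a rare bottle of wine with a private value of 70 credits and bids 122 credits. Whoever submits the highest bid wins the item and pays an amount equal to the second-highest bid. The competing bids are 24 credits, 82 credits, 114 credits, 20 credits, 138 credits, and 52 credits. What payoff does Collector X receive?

Highest competing bid: 138 credits.
Collector X's bid 122 credits is not the highest, so Collector X loses, pays nothing, and earns zero payoff.

Collector X's payoff: 0 credits.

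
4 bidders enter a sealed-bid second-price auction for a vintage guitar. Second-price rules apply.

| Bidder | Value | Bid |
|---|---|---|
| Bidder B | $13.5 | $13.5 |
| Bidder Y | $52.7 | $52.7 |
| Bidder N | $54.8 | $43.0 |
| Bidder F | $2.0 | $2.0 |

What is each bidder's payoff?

Bidder B $0.0, Bidder Y $9.7, Bidder N $0.0, Bidder F $0.0.

Bids in descending order: Bidder Y $52.7; Bidder N $43.0; Bidder B $13.5; Bidder F $2.0.
Bidder Y has the top bid and wins; the price is the second-highest bid, $43.0.
Bidder Y's payoff = $52.7 − $43.0 = $9.7. All other bidders lose, so their payoff is 0.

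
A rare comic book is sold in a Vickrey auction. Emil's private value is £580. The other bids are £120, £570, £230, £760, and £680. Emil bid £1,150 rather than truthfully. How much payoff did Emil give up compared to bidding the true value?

Payoff forgone: £180.

The highest competing bid is £760.
Bidding truthfully at £580: the top bid is £760 (a rival), so Emil loses. Payoff = £0.
Bidding £1,150: Emil has the top bid, wins, and pays the second-highest bid £760. Payoff = £580 − £760 = -£180.
Regret = truthful payoff − actual payoff = £0 − -£180 = £180.
Deviating from a truthful bid can only lose payoff in a second-price auction — never gain.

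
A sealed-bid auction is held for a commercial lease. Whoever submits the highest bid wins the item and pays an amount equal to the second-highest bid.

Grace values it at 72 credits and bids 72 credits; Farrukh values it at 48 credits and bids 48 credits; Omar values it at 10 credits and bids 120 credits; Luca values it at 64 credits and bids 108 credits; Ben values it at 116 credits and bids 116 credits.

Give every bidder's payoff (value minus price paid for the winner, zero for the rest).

Bids in descending order: Omar 120 credits; Ben 116 credits; Luca 108 credits; Grace 72 credits; Farrukh 48 credits.
Omar has the top bid and wins; the price is the second-highest bid, 116 credits.
Omar's payoff = 10 credits − 116 credits = -106 credits. All other bidders lose, so their payoff is 0.

Grace 0 credits, Farrukh 0 credits, Omar -106 credits, Luca 0 credits, Ben 0 credits.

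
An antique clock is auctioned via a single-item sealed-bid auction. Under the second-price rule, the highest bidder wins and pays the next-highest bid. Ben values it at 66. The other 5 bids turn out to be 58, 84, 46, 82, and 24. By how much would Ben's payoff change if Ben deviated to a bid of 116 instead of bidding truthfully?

Payoff change: -18.

The highest competing bid is 84.
Bidding truthfully at 66: the top bid is 84 (a rival), so Ben loses. Payoff = 0.
Bidding 116: Ben has the top bid, wins, and pays the second-highest bid 84. Payoff = 66 − 84 = -18.
Change = -18 − 0 = -18.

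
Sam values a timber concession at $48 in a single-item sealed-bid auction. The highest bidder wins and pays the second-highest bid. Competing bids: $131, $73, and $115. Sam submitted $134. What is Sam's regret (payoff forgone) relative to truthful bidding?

The highest competing bid is $131.
Bidding truthfully at $48: the top bid is $131 (a rival), so Sam loses. Payoff = $0.
Bidding $134: Sam has the top bid, wins, and pays the second-highest bid $131. Payoff = $48 − $131 = -$83.
Regret = truthful payoff − actual payoff = $0 − -$83 = $83.

Payoff forgone: $83.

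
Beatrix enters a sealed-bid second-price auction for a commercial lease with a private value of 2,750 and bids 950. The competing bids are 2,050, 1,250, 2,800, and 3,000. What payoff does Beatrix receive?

0

Highest competing bid: 3,000.
Beatrix's bid 950 is not the highest, so Beatrix loses, pays nothing, and earns zero payoff.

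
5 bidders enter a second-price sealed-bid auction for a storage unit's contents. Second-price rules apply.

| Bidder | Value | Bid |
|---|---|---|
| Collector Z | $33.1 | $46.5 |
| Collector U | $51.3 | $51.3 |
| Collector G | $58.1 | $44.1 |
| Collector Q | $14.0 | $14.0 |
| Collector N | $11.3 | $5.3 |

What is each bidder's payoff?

Ordered from highest: Collector U $51.3, then Collector Z $46.5, then Collector G $44.1, then Collector Q $14.0, then Collector N $5.3.
Collector U has the top bid and wins; the price is the second-highest bid, $46.5.
Collector U's payoff = $51.3 − $46.5 = $4.8. All other bidders lose, so their payoff is 0.

Collector Z $0.0, Collector U $4.8, Collector G $0.0, Collector Q $0.0, Collector N $0.0.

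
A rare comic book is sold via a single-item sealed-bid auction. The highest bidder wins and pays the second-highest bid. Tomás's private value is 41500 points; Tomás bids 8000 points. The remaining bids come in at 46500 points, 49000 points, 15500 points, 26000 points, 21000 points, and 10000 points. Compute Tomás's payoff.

Highest competing bid: 49000 points.
Tomás's bid 8000 points is not the highest, so Tomás loses, pays nothing, and earns zero payoff.

Payoff = 0 points.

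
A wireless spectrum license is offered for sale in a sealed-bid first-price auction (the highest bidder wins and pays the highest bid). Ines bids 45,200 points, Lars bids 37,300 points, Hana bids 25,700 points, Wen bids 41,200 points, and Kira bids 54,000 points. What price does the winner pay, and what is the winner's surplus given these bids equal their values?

Ranking the bids: Kira 54,000 points > Ines 45,200 points > Wen 41,200 points > Lars 37,300 points > Hana 25,700 points.
Kira is the highest bidder, so Kira wins.
Under the first-price rule, the price is the highest bid: 54,000 points.
Surplus = 54,000 points − 54,000 points = 0 points.

The winner pays 54,000 points for a surplus of 0 points.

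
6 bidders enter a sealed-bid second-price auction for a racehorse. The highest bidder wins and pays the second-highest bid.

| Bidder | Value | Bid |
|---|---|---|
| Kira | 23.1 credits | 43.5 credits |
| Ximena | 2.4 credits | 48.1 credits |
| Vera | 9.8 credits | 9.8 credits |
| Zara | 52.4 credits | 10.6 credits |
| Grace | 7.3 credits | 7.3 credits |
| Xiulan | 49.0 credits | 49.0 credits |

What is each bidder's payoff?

Kira 0.0 credits, Ximena 0.0 credits, Vera 0.0 credits, Zara 0.0 credits, Grace 0.0 credits, Xiulan 0.9 credits.

Ranking the bids: Xiulan 49.0 credits, then Ximena 48.1 credits, then Kira 43.5 credits, then Zara 10.6 credits, then Vera 9.8 credits, then Grace 7.3 credits.
Xiulan has the top bid and wins; the price is the second-highest bid, 48.1 credits.
Xiulan's payoff = 49.0 credits − 48.1 credits = 0.9 credits. All other bidders lose, so their payoff is 0.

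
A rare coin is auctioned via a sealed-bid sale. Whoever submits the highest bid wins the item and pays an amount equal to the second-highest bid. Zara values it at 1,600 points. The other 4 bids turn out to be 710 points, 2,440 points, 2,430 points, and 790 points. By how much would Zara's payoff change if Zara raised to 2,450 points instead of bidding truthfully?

-840 points

The highest competing bid is 2,440 points.
Bidding truthfully at 1,600 points: the top bid is 2,440 points (a rival), so Zara loses. Payoff = 0 points.
Bidding 2,450 points: Zara has the top bid, wins, and pays the second-highest bid 2,440 points. Payoff = 1,600 points − 2,440 points = -840 points.
Change = -840 points − 0 points = -840 points.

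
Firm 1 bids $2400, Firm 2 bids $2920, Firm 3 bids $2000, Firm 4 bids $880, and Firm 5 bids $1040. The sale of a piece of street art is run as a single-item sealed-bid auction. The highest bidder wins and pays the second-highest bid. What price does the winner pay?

The winner pays $2400.

Ranking the bids: Firm 2 $2920 > Firm 1 $2400 > Firm 3 $2000 > Firm 5 $1040 > Firm 4 $880.
Firm 2 has the highest bid, so Firm 2 wins.
The second-highest bid is $2400, so that is what Firm 2 pays.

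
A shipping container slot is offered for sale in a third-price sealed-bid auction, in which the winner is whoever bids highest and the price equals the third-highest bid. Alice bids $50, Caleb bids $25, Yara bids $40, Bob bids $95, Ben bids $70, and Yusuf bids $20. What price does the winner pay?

Price paid: $50.

Ranking the bids: Bob $95, then Ben $70, then Alice $50, then Yara $40, then Caleb $25, then Yusuf $20.
Bob is the highest bidder, so Bob wins.
Under the third-price rule, the price is the third-highest bid: $50.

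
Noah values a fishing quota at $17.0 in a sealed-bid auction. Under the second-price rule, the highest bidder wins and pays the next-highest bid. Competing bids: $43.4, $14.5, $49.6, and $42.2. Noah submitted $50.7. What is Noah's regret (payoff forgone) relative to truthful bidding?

$32.6

The highest competing bid is $49.6.
Bidding truthfully at $17.0: the top bid is $49.6 (a rival), so Noah loses. Payoff = $0.0.
Bidding $50.7: Noah has the top bid, wins, and pays the second-highest bid $49.6. Payoff = $17.0 − $49.6 = -$32.6.
Regret = truthful payoff − actual payoff = $0.0 − -$32.6 = $32.6.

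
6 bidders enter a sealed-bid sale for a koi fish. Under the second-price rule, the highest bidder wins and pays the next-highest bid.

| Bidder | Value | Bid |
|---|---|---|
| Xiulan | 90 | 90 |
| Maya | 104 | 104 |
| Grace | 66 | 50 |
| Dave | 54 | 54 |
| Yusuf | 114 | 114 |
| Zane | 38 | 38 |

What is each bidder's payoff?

Payoffs: Xiulan 0, Maya 0, Grace 0, Dave 0, Yusuf 10, Zane 0.

Ordered from highest: Yusuf 114; Maya 104; Xiulan 90; Dave 54; Grace 50; Zane 38.
Yusuf has the top bid and wins; the price is the second-highest bid, 104.
Yusuf's payoff = 114 − 104 = 10. All other bidders lose, so their payoff is 0.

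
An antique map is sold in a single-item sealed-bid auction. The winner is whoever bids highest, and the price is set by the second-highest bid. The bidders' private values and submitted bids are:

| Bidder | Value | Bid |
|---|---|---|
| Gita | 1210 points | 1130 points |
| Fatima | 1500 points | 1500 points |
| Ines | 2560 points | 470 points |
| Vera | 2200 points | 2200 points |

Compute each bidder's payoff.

Gita 0 points, Fatima 0 points, Ines 0 points, Vera 700 points.

Ordered from highest: Vera 2200 points, then Fatima 1500 points, then Gita 1130 points, then Ines 470 points.
Vera has the top bid and wins; the price is the second-highest bid, 1500 points.
Vera's payoff = 2200 points − 1500 points = 700 points. All other bidders lose, so their payoff is 0.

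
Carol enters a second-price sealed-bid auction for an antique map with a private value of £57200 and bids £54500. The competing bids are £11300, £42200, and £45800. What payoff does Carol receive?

Highest competing bid: £45800.
Carol's bid £54500 is the highest overall, so Carol wins and pays the second-highest bid, £45800.
Payoff = value − price = £57200 − £45800 = £11400.

£11400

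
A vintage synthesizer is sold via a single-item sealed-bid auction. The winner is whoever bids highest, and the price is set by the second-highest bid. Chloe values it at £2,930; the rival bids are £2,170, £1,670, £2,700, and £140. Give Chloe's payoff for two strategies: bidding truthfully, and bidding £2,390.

The highest competing bid is £2,700.
Bidding truthfully at £2,930: Chloe has the top bid, wins, and pays the second-highest bid £2,700. Payoff = £2,930 − £2,700 = £230.
Bidding £2,390: the top bid is £2,700 (a rival), so Chloe loses. Payoff = £0.

Truthful: £230; alternative: £0.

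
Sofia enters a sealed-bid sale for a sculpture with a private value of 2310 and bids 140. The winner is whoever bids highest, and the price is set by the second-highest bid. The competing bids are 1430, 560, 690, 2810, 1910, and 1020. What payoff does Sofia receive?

Highest competing bid: 2810.
Sofia's bid 140 is not the highest, so Sofia loses, pays nothing, and earns zero payoff.

Sofia's payoff: 0.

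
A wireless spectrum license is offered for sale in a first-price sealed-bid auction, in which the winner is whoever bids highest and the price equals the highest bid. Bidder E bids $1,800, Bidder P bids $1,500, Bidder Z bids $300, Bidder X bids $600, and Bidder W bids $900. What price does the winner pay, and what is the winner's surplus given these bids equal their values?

The winner pays $1,800 for a surplus of $0.

Ordered from highest: Bidder E $1,800 > Bidder P $1,500 > Bidder W $900 > Bidder X $600 > Bidder Z $300.
Bidder E is the highest bidder, so Bidder E wins.
Under the first-price rule, the price is the highest bid: $1,800.
Surplus = $1,800 − $1,800 = $0.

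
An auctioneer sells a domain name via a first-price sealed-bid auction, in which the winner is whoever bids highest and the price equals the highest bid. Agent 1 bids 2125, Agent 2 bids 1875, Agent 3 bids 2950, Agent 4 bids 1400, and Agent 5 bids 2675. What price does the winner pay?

Sorted high to low: Agent 3 2950; Agent 5 2675; Agent 1 2125; Agent 2 1875; Agent 4 1400.
Agent 3 is the highest bidder, so Agent 3 wins.
Under the first-price rule, the price is the highest bid: 2950.

The winner pays 2950.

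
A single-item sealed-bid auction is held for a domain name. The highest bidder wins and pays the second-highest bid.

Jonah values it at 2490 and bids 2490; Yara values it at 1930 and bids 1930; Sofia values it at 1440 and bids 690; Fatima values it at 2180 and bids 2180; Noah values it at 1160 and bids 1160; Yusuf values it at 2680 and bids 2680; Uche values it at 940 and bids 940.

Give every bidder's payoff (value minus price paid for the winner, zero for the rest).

Ranking the bids: Yusuf 2680, then Jonah 2490, then Fatima 2180, then Yara 1930, then Noah 1160, then Uche 940, then Sofia 690.
Yusuf has the top bid and wins; the price is the second-highest bid, 2490.
Yusuf's payoff = 2680 − 2490 = 190. All other bidders lose, so their payoff is 0.

Jonah 0, Yara 0, Sofia 0, Fatima 0, Noah 0, Yusuf 190, Uche 0.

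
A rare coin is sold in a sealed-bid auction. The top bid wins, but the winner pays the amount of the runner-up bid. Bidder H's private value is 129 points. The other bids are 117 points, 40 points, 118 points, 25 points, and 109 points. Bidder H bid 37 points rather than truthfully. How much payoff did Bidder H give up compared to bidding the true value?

Regret: 11 points.

The highest competing bid is 118 points.
Bidding truthfully at 129 points: Bidder H has the top bid, wins, and pays the second-highest bid 118 points. Payoff = 129 points − 118 points = 11 points.
Bidding 37 points: the top bid is 118 points (a rival), so Bidder H loses. Payoff = 0 points.
Regret = truthful payoff − actual payoff = 11 points − 0 points = 11 points.
This is the dominant-strategy logic: truthful bidding weakly beats any alternative.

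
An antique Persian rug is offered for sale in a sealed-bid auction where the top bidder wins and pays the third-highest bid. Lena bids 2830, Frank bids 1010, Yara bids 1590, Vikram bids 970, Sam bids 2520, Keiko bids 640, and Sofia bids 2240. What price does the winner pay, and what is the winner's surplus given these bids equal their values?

Ranking the bids: Lena 2830; Sam 2520; Sofia 2240; Yara 1590; Frank 1010; Vikram 970; Keiko 640.
Lena is the highest bidder, so Lena wins.
Under the third-price rule, the price is the third-highest bid: 2240.
Surplus = 2830 − 2240 = 590.

Price 2240; surplus 590.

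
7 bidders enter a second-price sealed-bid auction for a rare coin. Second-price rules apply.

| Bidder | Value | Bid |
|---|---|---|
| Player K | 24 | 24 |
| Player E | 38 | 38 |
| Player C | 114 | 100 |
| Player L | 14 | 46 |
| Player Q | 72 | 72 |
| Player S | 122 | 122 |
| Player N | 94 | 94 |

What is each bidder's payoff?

Player K 0, Player E 0, Player C 0, Player L 0, Player Q 0, Player S 22, Player N 0.

Bids in descending order: Player S 122, then Player C 100, then Player N 94, then Player Q 72, then Player L 46, then Player E 38, then Player K 24.
Player S has the top bid and wins; the price is the second-highest bid, 100.
Player S's payoff = 122 − 100 = 22. All other bidders lose, so their payoff is 0.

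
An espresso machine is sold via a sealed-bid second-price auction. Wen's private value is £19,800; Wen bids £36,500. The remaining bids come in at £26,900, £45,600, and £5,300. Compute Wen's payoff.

Highest competing bid: £45,600.
Wen's bid £36,500 is not the highest, so Wen loses, pays nothing, and earns zero payoff.

Wen's payoff: £0.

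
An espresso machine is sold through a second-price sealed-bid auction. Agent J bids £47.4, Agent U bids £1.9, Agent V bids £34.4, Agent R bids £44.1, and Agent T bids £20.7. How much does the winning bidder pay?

£44.1

Ranking the bids: Agent J £47.4, then Agent R £44.1, then Agent V £34.4, then Agent T £20.7, then Agent U £1.9.
Agent J has the highest bid, so Agent J wins.
The second-highest bid is £44.1, so that is what Agent J pays.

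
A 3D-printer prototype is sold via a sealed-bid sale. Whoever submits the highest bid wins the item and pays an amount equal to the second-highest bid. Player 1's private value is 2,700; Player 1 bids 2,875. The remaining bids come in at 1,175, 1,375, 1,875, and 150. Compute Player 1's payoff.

825

Highest competing bid: 1,875.
Player 1's bid 2,875 is the highest overall, so Player 1 wins and pays the second-highest bid, 1,875.
Payoff = value − price = 2,700 − 1,875 = 825.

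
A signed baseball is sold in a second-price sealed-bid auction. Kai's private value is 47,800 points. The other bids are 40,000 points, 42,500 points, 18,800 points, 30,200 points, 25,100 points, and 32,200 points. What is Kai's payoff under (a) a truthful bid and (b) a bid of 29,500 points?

(a) 5,300 points  (b) 0 points

The highest competing bid is 42,500 points.
Bidding truthfully at 47,800 points: Kai has the top bid, wins, and pays the second-highest bid 42,500 points. Payoff = 47,800 points − 42,500 points = 5,300 points.
Bidding 29,500 points: the top bid is 42,500 points (a rival), so Kai loses. Payoff = 0 points.
Deviating from a truthful bid can only lose payoff in a second-price auction — never gain.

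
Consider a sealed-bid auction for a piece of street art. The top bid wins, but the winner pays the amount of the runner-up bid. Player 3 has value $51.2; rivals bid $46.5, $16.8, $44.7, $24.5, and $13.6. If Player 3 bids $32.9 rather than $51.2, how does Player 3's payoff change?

The highest competing bid is $46.5.
Bidding truthfully at $51.2: Player 3 has the top bid, wins, and pays the second-highest bid $46.5. Payoff = $51.2 − $46.5 = $4.7.
Bidding $32.9: the top bid is $46.5 (a rival), so Player 3 loses. Payoff = $0.0.
Change = $0.0 − $4.7 = -$4.7.
This is the dominant-strategy logic: truthful bidding weakly beats any alternative.

-$4.7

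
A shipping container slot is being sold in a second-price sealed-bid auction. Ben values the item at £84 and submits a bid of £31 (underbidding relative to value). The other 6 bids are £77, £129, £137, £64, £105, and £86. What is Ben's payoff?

Ben's payoff: £0.

Highest competing bid: £137.
Ben's bid £31 is not the highest, so Ben loses, pays nothing, and earns zero payoff.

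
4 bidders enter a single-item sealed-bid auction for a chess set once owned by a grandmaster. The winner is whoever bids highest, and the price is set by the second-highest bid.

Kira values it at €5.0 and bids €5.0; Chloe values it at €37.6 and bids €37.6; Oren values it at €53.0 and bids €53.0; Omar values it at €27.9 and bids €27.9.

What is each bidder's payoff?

Sorted high to low: Oren €53.0, then Chloe €37.6, then Omar €27.9, then Kira €5.0.
Oren has the top bid and wins; the price is the second-highest bid, €37.6.
Oren's payoff = €53.0 − €37.6 = €15.4. All other bidders lose, so their payoff is 0.

Payoffs: Kira €0.0, Chloe €0.0, Oren €15.4, Omar €0.0.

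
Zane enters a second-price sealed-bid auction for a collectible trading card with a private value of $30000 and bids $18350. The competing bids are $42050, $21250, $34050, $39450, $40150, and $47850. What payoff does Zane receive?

Zane's payoff: $0.

Highest competing bid: $47850.
Zane's bid $18350 is not the highest, so Zane loses, pays nothing, and earns zero payoff.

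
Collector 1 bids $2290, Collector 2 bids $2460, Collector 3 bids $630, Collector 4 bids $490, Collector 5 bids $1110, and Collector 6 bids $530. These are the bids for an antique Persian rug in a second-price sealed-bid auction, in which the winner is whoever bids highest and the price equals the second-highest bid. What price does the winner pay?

Ranking the bids: Collector 2 $2460; Collector 1 $2290; Collector 5 $1110; Collector 3 $630; Collector 6 $530; Collector 4 $490.
Collector 2 is the highest bidder, so Collector 2 wins.
Under the second-price rule, the price is the second-highest bid: $2290.

Price paid: $2290.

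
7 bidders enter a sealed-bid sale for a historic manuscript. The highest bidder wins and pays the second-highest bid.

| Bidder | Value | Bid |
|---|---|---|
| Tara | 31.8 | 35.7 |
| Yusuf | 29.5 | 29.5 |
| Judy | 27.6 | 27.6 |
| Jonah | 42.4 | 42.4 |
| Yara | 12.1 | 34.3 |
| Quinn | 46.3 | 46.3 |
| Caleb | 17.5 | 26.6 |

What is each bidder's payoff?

Tara 0.0, Yusuf 0.0, Judy 0.0, Jonah 0.0, Yara 0.0, Quinn 3.9, Caleb 0.0.

Ordered from highest: Quinn 46.3; Jonah 42.4; Tara 35.7; Yara 34.3; Yusuf 29.5; Judy 27.6; Caleb 26.6.
Quinn has the top bid and wins; the price is the second-highest bid, 42.4.
Quinn's payoff = 46.3 − 42.4 = 3.9. All other bidders lose, so their payoff is 0.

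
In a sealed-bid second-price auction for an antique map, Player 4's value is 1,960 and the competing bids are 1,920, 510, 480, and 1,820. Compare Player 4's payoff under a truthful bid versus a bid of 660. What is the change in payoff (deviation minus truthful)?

The highest competing bid is 1,920.
Bidding truthfully at 1,960: Player 4 has the top bid, wins, and pays the second-highest bid 1,920. Payoff = 1,960 − 1,920 = 40.
Bidding 660: the top bid is 1,920 (a rival), so Player 4 loses. Payoff = 0.
Change = 0 − 40 = -40.

Change in payoff: -40.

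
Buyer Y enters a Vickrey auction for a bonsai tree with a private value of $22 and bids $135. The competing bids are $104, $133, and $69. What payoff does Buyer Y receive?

Buyer Y's payoff: -$111.

Highest competing bid: $133.
Buyer Y's bid $135 is the highest overall, so Buyer Y wins and pays the second-highest bid, $133.
Payoff = value − price = $22 − $133 = -$111.
Overbidding won the item at a price above value — truthful bidding would have avoided this loss.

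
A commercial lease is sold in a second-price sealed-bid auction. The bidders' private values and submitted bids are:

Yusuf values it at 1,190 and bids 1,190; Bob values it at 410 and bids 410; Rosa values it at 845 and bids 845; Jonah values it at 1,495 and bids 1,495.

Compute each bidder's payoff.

Yusuf 0, Bob 0, Rosa 0, Jonah 305.

Bids in descending order: Jonah 1,495 > Yusuf 1,190 > Rosa 845 > Bob 410.
Jonah has the top bid and wins; the price is the second-highest bid, 1,190.
Jonah's payoff = 1,495 − 1,190 = 305. All other bidders lose, so their payoff is 0.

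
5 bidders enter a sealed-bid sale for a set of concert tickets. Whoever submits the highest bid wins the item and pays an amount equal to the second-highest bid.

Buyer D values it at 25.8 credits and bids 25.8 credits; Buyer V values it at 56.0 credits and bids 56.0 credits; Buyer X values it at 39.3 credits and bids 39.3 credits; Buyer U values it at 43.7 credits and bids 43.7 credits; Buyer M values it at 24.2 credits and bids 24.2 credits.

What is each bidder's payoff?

Buyer D 0.0 credits, Buyer V 12.3 credits, Buyer X 0.0 credits, Buyer U 0.0 credits, Buyer M 0.0 credits.

Ranking the bids: Buyer V 56.0 credits; Buyer U 43.7 credits; Buyer X 39.3 credits; Buyer D 25.8 credits; Buyer M 24.2 credits.
Buyer V has the top bid and wins; the price is the second-highest bid, 43.7 credits.
Buyer V's payoff = 56.0 credits − 43.7 credits = 12.3 credits. All other bidders lose, so their payoff is 0.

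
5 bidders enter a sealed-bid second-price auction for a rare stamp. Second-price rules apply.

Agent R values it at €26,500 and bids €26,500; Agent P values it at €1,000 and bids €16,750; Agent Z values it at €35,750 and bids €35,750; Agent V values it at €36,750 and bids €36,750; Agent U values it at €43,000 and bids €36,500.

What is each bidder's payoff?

Agent R €0, Agent P €0, Agent Z €0, Agent V €250, Agent U €0.

Ranking the bids: Agent V €36,750, then Agent U €36,500, then Agent Z €35,750, then Agent R €26,500, then Agent P €16,750.
Agent V has the top bid and wins; the price is the second-highest bid, €36,500.
Agent V's payoff = €36,750 − €36,500 = €250. All other bidders lose, so their payoff is 0.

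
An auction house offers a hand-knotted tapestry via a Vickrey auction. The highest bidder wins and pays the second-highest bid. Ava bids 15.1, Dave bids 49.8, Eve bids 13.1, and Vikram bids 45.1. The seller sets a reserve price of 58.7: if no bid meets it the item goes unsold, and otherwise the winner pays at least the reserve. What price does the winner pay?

unsold

Sorted high to low: Dave 49.8 > Vikram 45.1 > Ava 15.1 > Eve 13.1.
The top bid 49.8 is below the reserve 58.7, so the item goes unsold and nothing is paid.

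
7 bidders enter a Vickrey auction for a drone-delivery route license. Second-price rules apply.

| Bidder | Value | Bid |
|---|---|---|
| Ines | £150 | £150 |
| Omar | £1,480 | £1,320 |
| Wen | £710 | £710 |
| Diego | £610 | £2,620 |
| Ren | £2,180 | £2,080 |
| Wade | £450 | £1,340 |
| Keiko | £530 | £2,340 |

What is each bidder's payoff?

Payoffs: Ines £0, Omar £0, Wen £0, Diego -£1,730, Ren £0, Wade £0, Keiko £0.

Sorted high to low: Diego £2,620 > Keiko £2,340 > Ren £2,080 > Wade £1,340 > Omar £1,320 > Wen £710 > Ines £150.
Diego has the top bid and wins; the price is the second-highest bid, £2,340.
Diego's payoff = £610 − £2,340 = -£1,730. All other bidders lose, so their payoff is 0.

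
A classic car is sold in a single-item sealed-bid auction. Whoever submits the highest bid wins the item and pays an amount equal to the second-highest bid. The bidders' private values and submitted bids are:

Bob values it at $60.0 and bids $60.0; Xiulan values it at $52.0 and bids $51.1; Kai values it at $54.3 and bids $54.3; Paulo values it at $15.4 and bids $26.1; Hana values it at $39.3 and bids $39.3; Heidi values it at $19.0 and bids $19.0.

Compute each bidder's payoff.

Bids in descending order: Bob $60.0, then Kai $54.3, then Xiulan $51.1, then Hana $39.3, then Paulo $26.1, then Heidi $19.0.
Bob has the top bid and wins; the price is the second-highest bid, $54.3.
Bob's payoff = $60.0 − $54.3 = $5.7. All other bidders lose, so their payoff is 0.

Payoffs: Bob $5.7, Xiulan $0.0, Kai $0.0, Paulo $0.0, Hana $0.0, Heidi $0.0.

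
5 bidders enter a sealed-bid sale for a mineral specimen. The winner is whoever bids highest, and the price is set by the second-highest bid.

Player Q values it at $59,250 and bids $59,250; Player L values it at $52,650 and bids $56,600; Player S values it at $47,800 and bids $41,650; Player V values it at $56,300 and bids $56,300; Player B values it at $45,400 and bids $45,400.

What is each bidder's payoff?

Player Q $2,650, Player L $0, Player S $0, Player V $0, Player B $0.

Sorted high to low: Player Q $59,250 > Player L $56,600 > Player V $56,300 > Player B $45,400 > Player S $41,650.
Player Q has the top bid and wins; the price is the second-highest bid, $56,600.
Player Q's payoff = $59,250 − $56,600 = $2,650. All other bidders lose, so their payoff is 0.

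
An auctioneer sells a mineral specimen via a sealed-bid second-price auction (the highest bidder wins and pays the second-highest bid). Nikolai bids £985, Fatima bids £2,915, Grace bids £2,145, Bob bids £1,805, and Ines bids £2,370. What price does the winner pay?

Sorted high to low: Fatima £2,915; Ines £2,370; Grace £2,145; Bob £1,805; Nikolai £985.
Fatima is the highest bidder, so Fatima wins.
Under the second-price rule, the price is the second-highest bid: £2,370.

Price paid: £2,370.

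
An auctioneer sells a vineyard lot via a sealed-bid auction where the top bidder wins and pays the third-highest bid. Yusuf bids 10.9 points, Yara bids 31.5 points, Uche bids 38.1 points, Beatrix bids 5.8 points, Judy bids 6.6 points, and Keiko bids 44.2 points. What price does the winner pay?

Ranking the bids: Keiko 44.2 points, then Uche 38.1 points, then Yara 31.5 points, then Yusuf 10.9 points, then Judy 6.6 points, then Beatrix 5.8 points.
Keiko is the highest bidder, so Keiko wins.
Under the third-price rule, the price is the third-highest bid: 31.5 points.

31.5 points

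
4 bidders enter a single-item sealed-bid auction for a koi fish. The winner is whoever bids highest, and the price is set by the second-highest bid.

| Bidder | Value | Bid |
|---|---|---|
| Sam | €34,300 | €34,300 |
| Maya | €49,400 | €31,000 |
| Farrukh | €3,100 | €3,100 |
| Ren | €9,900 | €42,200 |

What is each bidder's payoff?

Sorted high to low: Ren €42,200 > Sam €34,300 > Maya €31,000 > Farrukh €3,100.
Ren has the top bid and wins; the price is the second-highest bid, €34,300.
Ren's payoff = €9,900 − €34,300 = -€24,400. All other bidders lose, so their payoff is 0.

Payoffs: Sam €0, Maya €0, Farrukh €0, Ren -€24,400.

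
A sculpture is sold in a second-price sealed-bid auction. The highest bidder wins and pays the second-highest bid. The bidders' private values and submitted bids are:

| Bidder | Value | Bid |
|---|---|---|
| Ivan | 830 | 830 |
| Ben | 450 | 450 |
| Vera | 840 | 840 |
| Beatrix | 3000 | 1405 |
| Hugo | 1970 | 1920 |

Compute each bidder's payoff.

Ivan 0, Ben 0, Vera 0, Beatrix 0, Hugo 565.

Sorted high to low: Hugo 1920; Beatrix 1405; Vera 840; Ivan 830; Ben 450.
Hugo has the top bid and wins; the price is the second-highest bid, 1405.
Hugo's payoff = 1970 − 1405 = 565. All other bidders lose, so their payoff is 0.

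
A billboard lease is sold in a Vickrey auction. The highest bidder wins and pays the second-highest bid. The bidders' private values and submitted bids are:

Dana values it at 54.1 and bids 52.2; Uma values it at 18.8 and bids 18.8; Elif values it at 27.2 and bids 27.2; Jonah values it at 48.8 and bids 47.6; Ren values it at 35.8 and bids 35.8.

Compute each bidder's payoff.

Sorted high to low: Dana 52.2, then Jonah 47.6, then Ren 35.8, then Elif 27.2, then Uma 18.8.
Dana has the top bid and wins; the price is the second-highest bid, 47.6.
Dana's payoff = 54.1 − 47.6 = 6.5. All other bidders lose, so their payoff is 0.

Dana 6.5, Uma 0.0, Elif 0.0, Jonah 0.0, Ren 0.0.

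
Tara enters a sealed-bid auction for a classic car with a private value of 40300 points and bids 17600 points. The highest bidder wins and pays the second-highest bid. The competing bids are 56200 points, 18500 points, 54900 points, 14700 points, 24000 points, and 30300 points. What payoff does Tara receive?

Tara's payoff: 0 points.

Highest competing bid: 56200 points.
Tara's bid 17600 points is not the highest, so Tara loses, pays nothing, and earns zero payoff.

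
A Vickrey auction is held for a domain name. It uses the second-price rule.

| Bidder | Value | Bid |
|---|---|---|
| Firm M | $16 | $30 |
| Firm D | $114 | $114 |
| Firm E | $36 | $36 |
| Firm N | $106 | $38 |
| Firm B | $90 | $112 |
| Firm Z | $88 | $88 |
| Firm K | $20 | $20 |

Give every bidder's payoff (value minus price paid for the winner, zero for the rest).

Payoffs: Firm M $0, Firm D $2, Firm E $0, Firm N $0, Firm B $0, Firm Z $0, Firm K $0.

Ordered from highest: Firm D $114, then Firm B $112, then Firm Z $88, then Firm N $38, then Firm E $36, then Firm M $30, then Firm K $20.
Firm D has the top bid and wins; the price is the second-highest bid, $112.
Firm D's payoff = $114 − $112 = $2. All other bidders lose, so their payoff is 0.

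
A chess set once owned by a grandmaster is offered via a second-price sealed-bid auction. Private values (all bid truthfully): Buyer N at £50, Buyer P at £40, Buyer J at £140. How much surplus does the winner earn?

Sorted high to low: Buyer J £140, then Buyer N £50, then Buyer P £40.
Buyer J wins with the top bid and pays the second-highest, £50.
Surplus = £140 − £50 = £90.

Surplus = £90.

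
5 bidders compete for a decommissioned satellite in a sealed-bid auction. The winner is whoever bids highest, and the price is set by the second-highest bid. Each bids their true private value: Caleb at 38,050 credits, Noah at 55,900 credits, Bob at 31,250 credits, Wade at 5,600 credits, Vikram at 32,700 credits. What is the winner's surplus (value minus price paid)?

17,850 credits

Bids in descending order: Noah 55,900 credits, then Caleb 38,050 credits, then Vikram 32,700 credits, then Bob 31,250 credits, then Wade 5,600 credits.
Noah wins with the top bid and pays the second-highest, 38,050 credits.
Surplus = 55,900 credits − 38,050 credits = 17,850 credits.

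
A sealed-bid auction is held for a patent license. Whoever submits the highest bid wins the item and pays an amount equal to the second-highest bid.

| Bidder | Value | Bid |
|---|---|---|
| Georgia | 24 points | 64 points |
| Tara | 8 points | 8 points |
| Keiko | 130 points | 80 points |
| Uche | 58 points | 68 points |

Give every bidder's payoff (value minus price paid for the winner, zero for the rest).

Ordered from highest: Keiko 80 points, then Uche 68 points, then Georgia 64 points, then Tara 8 points.
Keiko has the top bid and wins; the price is the second-highest bid, 68 points.
Keiko's payoff = 130 points − 68 points = 62 points. All other bidders lose, so their payoff is 0.

Georgia 0 points, Tara 0 points, Keiko 62 points, Uche 0 points.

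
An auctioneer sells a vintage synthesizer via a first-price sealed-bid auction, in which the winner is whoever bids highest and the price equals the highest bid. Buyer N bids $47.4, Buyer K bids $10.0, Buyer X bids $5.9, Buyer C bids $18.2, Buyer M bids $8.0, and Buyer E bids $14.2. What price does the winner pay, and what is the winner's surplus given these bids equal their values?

Ranking the bids: Buyer N $47.4 > Buyer C $18.2 > Buyer E $14.2 > Buyer K $10.0 > Buyer M $8.0 > Buyer X $5.9.
Buyer N is the highest bidder, so Buyer N wins.
Under the first-price rule, the price is the highest bid: $47.4.
Surplus = $47.4 − $47.4 = $0.0.

The winner pays $47.4 for a surplus of $0.0.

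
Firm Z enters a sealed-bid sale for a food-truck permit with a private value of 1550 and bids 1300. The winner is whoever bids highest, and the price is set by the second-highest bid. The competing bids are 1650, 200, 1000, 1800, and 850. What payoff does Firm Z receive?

0

Highest competing bid: 1800.
Firm Z's bid 1300 is not the highest, so Firm Z loses, pays nothing, and earns zero payoff.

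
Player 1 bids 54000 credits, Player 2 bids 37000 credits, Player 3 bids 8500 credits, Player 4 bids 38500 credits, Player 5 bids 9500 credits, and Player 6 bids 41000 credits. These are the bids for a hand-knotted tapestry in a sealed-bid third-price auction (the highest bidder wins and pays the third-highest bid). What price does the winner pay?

Ranking the bids: Player 1 54000 credits, then Player 6 41000 credits, then Player 4 38500 credits, then Player 2 37000 credits, then Player 5 9500 credits, then Player 3 8500 credits.
Player 1 is the highest bidder, so Player 1 wins.
Under the third-price rule, the price is the third-highest bid: 38500 credits.

Price paid: 38500 credits.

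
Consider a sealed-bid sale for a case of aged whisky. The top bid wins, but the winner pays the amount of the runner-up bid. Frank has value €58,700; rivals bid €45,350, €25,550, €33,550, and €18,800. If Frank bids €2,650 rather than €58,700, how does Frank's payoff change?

Payoff change: -€13,350.

The highest competing bid is €45,350.
Bidding truthfully at €58,700: Frank has the top bid, wins, and pays the second-highest bid €45,350. Payoff = €58,700 − €45,350 = €13,350.
Bidding €2,650: the top bid is €45,350 (a rival), so Frank loses. Payoff = €0.
Change = €0 − €13,350 = -€13,350.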